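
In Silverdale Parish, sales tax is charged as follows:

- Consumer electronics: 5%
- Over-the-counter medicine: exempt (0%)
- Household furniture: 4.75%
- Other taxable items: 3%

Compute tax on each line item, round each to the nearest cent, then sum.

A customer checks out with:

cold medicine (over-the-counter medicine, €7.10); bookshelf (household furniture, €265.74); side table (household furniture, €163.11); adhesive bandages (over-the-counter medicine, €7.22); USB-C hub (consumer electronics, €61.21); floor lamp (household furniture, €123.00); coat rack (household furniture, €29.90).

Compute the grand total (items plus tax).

Cold medicine €7.10: over-the-counter medicine → 0% → €0.00
Bookshelf €265.74: household furniture → 4.75% → €12.62
Side table €163.11: household furniture → 4.75% → €7.75
Adhesive bandages €7.22: over-the-counter medicine → 0% → €0.00
USB-C hub €61.21: consumer electronics → 5% → €3.06
Floor lamp €123.00: household furniture → 4.75% → €5.84
Coat rack €29.90: household furniture → 4.75% → €1.42
Subtotal = €657.28; tax = €30.69; total due = €687.97

€687.97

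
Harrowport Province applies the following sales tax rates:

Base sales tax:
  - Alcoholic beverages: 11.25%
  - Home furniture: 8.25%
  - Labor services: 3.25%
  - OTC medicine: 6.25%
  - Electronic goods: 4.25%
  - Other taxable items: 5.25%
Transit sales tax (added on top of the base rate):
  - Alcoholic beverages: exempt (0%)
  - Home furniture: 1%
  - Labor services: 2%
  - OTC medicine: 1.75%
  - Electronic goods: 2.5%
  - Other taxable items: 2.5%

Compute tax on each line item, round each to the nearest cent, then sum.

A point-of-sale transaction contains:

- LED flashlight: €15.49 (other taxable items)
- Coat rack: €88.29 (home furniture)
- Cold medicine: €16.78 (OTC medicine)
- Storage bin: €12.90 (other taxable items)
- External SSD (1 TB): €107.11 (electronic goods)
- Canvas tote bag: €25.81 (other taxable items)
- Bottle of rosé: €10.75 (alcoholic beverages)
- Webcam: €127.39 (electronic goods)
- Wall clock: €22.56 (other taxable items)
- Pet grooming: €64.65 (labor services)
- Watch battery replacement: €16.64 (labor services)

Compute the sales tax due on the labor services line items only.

€4.26

Pet grooming €64.65: labor services → 3.25% + 2% transit = 5.25% → €3.39
Watch battery replacement €16.64: labor services → 3.25% + 2% transit = 5.25% → €0.87
Tax on labor services = €3.39 + €0.87 = €4.26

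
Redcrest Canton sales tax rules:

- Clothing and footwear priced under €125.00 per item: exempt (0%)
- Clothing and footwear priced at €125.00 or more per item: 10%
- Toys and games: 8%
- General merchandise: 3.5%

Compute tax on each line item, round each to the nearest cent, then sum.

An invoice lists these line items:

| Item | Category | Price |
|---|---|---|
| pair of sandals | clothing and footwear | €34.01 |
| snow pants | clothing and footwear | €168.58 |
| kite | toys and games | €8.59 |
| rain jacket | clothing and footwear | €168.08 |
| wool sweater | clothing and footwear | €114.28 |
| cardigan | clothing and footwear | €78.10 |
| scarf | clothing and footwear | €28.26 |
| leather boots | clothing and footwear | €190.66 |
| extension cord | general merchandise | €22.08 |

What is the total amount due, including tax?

Pair of sandals €34.01: clothing and footwear, under €125.00 → 0% → €0.00
Snow pants €168.58: clothing and footwear, €125.00 or more → 10% → €16.86
Kite €8.59: toys and games → 8% → €0.69
Rain jacket €168.08: clothing and footwear, €125.00 or more → 10% → €16.81
Wool sweater €114.28: clothing and footwear, under €125.00 → 0% → €0.00
Cardigan €78.10: clothing and footwear, under €125.00 → 0% → €0.00
Scarf €28.26: clothing and footwear, under €125.00 → 0% → €0.00
Leather boots €190.66: clothing and footwear, €125.00 or more → 10% → €19.07
Extension cord €22.08: general merchandise → 3.5% → €0.77
Subtotal = €812.64; tax = €54.20; total due = €866.84

€866.84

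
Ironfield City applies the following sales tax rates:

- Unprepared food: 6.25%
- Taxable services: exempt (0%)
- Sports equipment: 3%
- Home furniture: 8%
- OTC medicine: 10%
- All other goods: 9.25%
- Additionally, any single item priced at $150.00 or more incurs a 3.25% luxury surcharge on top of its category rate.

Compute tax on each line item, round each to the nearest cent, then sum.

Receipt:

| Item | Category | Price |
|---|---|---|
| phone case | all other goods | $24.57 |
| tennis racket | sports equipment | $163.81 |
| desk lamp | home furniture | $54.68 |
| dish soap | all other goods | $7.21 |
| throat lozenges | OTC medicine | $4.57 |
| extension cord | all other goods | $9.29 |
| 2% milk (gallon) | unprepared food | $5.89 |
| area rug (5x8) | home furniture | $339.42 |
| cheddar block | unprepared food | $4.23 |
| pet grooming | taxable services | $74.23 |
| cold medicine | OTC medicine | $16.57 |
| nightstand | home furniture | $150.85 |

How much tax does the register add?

$76.31

Phone case $24.57: all other goods → 9.25% → $2.27
Tennis racket $163.81: sports equipment → 3% + 3.25% surcharge = 6.25% → $10.24
Desk lamp $54.68: home furniture → 8% → $4.37
Dish soap $7.21: all other goods → 9.25% → $0.67
Throat lozenges $4.57: OTC medicine → 10% → $0.46
Extension cord $9.29: all other goods → 9.25% → $0.86
2% milk (gallon) $5.89: unprepared food → 6.25% → $0.37
Area rug (5x8) $339.42: home furniture → 8% + 3.25% surcharge = 11.25% → $38.18
Cheddar block $4.23: unprepared food → 6.25% → $0.26
Pet grooming $74.23: taxable services → 0% → $0.00
Cold medicine $16.57: OTC medicine → 10% → $1.66
Nightstand $150.85: home furniture → 8% + 3.25% surcharge = 11.25% → $16.97
Total tax = $2.27 + $10.24 + $4.37 + $0.67 + $0.46 + $0.86 + $0.37 + $38.18 + $0.26 + $1.66 + $16.97 = $76.31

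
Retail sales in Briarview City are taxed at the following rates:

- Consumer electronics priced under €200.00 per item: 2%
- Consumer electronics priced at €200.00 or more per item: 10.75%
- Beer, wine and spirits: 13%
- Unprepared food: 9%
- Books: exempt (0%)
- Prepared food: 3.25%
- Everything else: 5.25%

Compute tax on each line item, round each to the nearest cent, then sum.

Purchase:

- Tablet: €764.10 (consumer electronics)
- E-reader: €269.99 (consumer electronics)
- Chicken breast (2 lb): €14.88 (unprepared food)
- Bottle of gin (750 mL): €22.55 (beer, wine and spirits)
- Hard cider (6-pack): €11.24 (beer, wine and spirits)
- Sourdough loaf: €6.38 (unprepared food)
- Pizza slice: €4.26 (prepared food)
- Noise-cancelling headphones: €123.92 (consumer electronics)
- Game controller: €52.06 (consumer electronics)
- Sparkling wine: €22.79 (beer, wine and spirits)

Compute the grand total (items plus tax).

€1416.25

Tablet €764.10: consumer electronics, €200.00 or more → 10.75% → €82.14
E-reader €269.99: consumer electronics, €200.00 or more → 10.75% → €29.02
Chicken breast (2 lb) €14.88: unprepared food → 9% → €1.34
Bottle of gin (750 mL) €22.55: beer, wine and spirits → 13% → €2.93
Hard cider (6-pack) €11.24: beer, wine and spirits → 13% → €1.46
Sourdough loaf €6.38: unprepared food → 9% → €0.57
Pizza slice €4.26: prepared food → 3.25% → €0.14
Noise-cancelling headphones €123.92: consumer electronics, under €200.00 → 2% → €2.48
Game controller €52.06: consumer electronics, under €200.00 → 2% → €1.04
Sparkling wine €22.79: beer, wine and spirits → 13% → €2.96
Subtotal = €1292.17; tax = €124.08; total due = €1416.25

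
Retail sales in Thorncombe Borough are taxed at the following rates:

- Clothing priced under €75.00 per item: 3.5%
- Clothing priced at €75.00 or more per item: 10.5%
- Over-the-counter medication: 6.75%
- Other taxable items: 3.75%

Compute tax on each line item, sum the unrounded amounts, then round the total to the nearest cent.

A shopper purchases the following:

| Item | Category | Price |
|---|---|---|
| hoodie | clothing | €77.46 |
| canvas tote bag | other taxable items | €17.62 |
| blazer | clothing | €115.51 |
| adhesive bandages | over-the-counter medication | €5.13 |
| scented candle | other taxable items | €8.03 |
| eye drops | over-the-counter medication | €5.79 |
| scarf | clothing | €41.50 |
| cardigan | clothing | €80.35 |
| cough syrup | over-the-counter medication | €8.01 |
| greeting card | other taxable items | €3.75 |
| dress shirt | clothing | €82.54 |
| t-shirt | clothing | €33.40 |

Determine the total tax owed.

€42.37

Hoodie €77.46: clothing, €75.00 or more → 10.5% → €8.1333
Canvas tote bag €17.62: other taxable items → 3.75% → €0.66075
Blazer €115.51: clothing, €75.00 or more → 10.5% → €12.12855
Adhesive bandages €5.13: over-the-counter medication → 6.75% → €0.346275
Scented candle €8.03: other taxable items → 3.75% → €0.301125
Eye drops €5.79: over-the-counter medication → 6.75% → €0.390825
Scarf €41.50: clothing, under €75.00 → 3.5% → €1.4525
Cardigan €80.35: clothing, €75.00 or more → 10.5% → €8.43675
Cough syrup €8.01: over-the-counter medication → 6.75% → €0.540675
Greeting card €3.75: other taxable items → 3.75% → €0.140625
Dress shirt €82.54: clothing, €75.00 or more → 10.5% → €8.6667
T-shirt €33.40: clothing, under €75.00 → 3.5% → €1.169
Unrounded tax sum = €42.367075 → €42.37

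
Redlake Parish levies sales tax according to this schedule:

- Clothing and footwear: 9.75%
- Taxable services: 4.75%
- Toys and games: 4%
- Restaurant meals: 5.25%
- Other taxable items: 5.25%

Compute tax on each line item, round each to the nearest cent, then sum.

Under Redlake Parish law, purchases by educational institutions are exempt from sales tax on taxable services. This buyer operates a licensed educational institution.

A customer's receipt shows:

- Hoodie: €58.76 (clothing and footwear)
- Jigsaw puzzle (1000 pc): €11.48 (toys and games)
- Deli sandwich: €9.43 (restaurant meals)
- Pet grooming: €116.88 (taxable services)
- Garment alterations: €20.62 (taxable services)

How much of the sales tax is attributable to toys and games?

€0.46

Jigsaw puzzle (1000 pc) €11.48: toys and games → 4% → €0.46
Tax on toys and games = €0.46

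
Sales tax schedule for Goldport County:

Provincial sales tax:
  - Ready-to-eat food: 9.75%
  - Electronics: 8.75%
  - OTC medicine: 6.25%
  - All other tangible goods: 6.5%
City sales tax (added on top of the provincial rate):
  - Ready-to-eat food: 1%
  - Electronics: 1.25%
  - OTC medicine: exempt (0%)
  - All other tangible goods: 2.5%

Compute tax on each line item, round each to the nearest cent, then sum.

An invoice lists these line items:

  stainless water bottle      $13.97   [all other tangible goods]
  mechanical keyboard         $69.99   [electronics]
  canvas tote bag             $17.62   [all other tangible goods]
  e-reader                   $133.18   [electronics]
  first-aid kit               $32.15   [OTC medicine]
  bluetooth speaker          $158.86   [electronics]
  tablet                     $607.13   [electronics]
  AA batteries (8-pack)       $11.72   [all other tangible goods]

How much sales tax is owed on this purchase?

Stainless water bottle $13.97: all other tangible goods → 6.5% + 2.5% city = 9% → $1.26
Mechanical keyboard $69.99: electronics → 8.75% + 1.25% city = 10% → $7.00
Canvas tote bag $17.62: all other tangible goods → 6.5% + 2.5% city = 9% → $1.59
E-reader $133.18: electronics → 8.75% + 1.25% city = 10% → $13.32
First-aid kit $32.15: OTC medicine → 6.25% + 0% city = 6.25% → $2.01
Bluetooth speaker $158.86: electronics → 8.75% + 1.25% city = 10% → $15.89
Tablet $607.13: electronics → 8.75% + 1.25% city = 10% → $60.71
AA batteries (8-pack) $11.72: all other tangible goods → 6.5% + 2.5% city = 9% → $1.05
Total tax = $1.26 + $7.00 + $1.59 + $13.32 + $2.01 + $15.89 + $60.71 + $1.05 = $102.83

$102.83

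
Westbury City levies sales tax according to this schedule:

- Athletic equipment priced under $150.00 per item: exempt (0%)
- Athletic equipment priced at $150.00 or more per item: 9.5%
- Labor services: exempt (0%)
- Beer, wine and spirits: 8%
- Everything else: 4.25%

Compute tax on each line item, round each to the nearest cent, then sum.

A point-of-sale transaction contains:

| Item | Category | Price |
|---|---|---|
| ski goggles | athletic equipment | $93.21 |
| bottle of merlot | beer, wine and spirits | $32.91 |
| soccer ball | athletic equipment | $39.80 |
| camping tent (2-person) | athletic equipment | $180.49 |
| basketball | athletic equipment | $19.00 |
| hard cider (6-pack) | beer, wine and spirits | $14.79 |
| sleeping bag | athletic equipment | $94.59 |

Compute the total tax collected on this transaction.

$20.96

Ski goggles $93.21: athletic equipment, under $150.00 → 0% → $0.00
Bottle of merlot $32.91: beer, wine and spirits → 8% → $2.63
Soccer ball $39.80: athletic equipment, under $150.00 → 0% → $0.00
Camping tent (2-person) $180.49: athletic equipment, $150.00 or more → 9.5% → $17.15
Basketball $19.00: athletic equipment, under $150.00 → 0% → $0.00
Hard cider (6-pack) $14.79: beer, wine and spirits → 8% → $1.18
Sleeping bag $94.59: athletic equipment, under $150.00 → 0% → $0.00
Total tax = $2.63 + $17.15 + $1.18 = $20.96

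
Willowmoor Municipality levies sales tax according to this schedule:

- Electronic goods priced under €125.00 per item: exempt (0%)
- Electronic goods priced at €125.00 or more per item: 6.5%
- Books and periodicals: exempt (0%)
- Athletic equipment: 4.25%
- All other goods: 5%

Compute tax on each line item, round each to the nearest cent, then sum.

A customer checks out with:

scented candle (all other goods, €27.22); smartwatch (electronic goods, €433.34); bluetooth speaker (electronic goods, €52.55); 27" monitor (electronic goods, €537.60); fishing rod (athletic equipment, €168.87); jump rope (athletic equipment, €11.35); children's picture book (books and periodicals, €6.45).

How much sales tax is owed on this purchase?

Scented candle €27.22: all other goods → 5% → €1.36
Smartwatch €433.34: electronic goods, €125.00 or more → 6.5% → €28.17
Bluetooth speaker €52.55: electronic goods, under €125.00 → 0% → €0.00
27" monitor €537.60: electronic goods, €125.00 or more → 6.5% → €34.94
Fishing rod €168.87: athletic equipment → 4.25% → €7.18
Jump rope €11.35: athletic equipment → 4.25% → €0.48
Children's picture book €6.45: books and periodicals → 0% → €0.00
Total tax = €1.36 + €28.17 + €34.94 + €7.18 + €0.48 = €72.13

€72.13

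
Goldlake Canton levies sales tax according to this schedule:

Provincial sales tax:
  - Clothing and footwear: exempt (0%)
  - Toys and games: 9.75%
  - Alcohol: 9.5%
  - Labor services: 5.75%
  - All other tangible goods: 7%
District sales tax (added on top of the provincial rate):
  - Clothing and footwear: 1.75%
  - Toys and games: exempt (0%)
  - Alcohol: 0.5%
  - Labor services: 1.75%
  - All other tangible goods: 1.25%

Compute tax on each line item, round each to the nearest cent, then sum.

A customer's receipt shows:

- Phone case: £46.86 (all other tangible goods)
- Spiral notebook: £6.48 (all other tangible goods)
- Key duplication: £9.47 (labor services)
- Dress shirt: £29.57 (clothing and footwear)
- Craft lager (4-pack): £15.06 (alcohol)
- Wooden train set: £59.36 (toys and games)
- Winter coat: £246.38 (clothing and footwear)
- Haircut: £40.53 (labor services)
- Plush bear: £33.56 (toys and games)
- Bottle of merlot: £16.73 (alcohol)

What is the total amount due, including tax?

£529.22

Phone case £46.86: all other tangible goods → 7% + 1.25% district = 8.25% → £3.87
Spiral notebook £6.48: all other tangible goods → 7% + 1.25% district = 8.25% → £0.53
Key duplication £9.47: labor services → 5.75% + 1.75% district = 7.5% → £0.71
Dress shirt £29.57: clothing and footwear → 0% + 1.75% district = 1.75% → £0.52
Craft lager (4-pack) £15.06: alcohol → 9.5% + 0.5% district = 10% → £1.51
Wooden train set £59.36: toys and games → 9.75% + 0% district = 9.75% → £5.79
Winter coat £246.38: clothing and footwear → 0% + 1.75% district = 1.75% → £4.31
Haircut £40.53: labor services → 5.75% + 1.75% district = 7.5% → £3.04
Plush bear £33.56: toys and games → 9.75% + 0% district = 9.75% → £3.27
Bottle of merlot £16.73: alcohol → 9.5% + 0.5% district = 10% → £1.67
Subtotal = £504.00; tax = £25.22; total due = £529.22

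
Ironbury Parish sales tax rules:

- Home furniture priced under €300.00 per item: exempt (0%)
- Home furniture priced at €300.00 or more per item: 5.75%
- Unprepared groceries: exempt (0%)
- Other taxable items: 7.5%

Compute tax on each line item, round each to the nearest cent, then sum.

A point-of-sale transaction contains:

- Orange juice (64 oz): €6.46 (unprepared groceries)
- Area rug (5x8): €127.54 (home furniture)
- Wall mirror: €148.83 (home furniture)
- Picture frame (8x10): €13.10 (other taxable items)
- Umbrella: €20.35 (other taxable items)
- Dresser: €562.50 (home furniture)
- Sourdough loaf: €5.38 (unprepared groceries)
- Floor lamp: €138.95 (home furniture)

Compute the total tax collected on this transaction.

Orange juice (64 oz) €6.46: unprepared groceries → 0% → €0.00
Area rug (5x8) €127.54: home furniture, under €300.00 → 0% → €0.00
Wall mirror €148.83: home furniture, under €300.00 → 0% → €0.00
Picture frame (8x10) €13.10: other taxable items → 7.5% → €0.98
Umbrella €20.35: other taxable items → 7.5% → €1.53
Dresser €562.50: home furniture, €300.00 or more → 5.75% → €32.34
Sourdough loaf €5.38: unprepared groceries → 0% → €0.00
Floor lamp €138.95: home furniture, under €300.00 → 0% → €0.00
Total tax = €0.98 + €1.53 + €32.34 = €34.85

€34.85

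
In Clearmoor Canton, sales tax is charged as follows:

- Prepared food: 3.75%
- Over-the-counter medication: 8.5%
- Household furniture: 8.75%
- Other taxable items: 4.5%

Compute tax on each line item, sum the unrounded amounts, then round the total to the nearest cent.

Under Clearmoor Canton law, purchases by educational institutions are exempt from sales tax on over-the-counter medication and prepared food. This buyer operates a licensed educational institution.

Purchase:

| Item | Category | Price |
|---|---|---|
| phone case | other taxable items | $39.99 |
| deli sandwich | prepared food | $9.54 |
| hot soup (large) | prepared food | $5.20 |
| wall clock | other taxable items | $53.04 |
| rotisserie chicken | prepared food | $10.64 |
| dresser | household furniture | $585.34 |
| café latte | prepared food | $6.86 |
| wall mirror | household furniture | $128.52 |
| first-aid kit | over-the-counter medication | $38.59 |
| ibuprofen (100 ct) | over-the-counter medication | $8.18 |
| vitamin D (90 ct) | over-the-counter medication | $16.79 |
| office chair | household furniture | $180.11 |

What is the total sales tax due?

Phone case $39.99: other taxable items → 4.5% → $1.79955
Deli sandwich $9.54: prepared food, buyer-exempt → 0% → $0.00
Hot soup (large) $5.20: prepared food, buyer-exempt → 0% → $0.00
Wall clock $53.04: other taxable items → 4.5% → $2.3868
Rotisserie chicken $10.64: prepared food, buyer-exempt → 0% → $0.00
Dresser $585.34: household furniture → 8.75% → $51.21725
Café latte $6.86: prepared food, buyer-exempt → 0% → $0.00
Wall mirror $128.52: household furniture → 8.75% → $11.2455
First-aid kit $38.59: over-the-counter medication, buyer-exempt → 0% → $0.00
Ibuprofen (100 ct) $8.18: over-the-counter medication, buyer-exempt → 0% → $0.00
Vitamin D (90 ct) $16.79: over-the-counter medication, buyer-exempt → 0% → $0.00
Office chair $180.11: household furniture → 8.75% → $15.759625
Unrounded tax sum = $82.408725 → $82.41

$82.41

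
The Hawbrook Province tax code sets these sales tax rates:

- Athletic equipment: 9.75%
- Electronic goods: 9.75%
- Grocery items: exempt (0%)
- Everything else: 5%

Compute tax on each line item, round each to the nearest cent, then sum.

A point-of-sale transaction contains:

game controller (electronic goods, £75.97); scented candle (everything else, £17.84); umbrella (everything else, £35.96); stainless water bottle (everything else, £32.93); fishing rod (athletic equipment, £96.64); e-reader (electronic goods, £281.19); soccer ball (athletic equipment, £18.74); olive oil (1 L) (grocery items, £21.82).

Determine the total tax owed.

£50.42

Game controller £75.97: electronic goods → 9.75% → £7.41
Scented candle £17.84: everything else → 5% → £0.89
Umbrella £35.96: everything else → 5% → £1.80
Stainless water bottle £32.93: everything else → 5% → £1.65
Fishing rod £96.64: athletic equipment → 9.75% → £9.42
E-reader £281.19: electronic goods → 9.75% → £27.42
Soccer ball £18.74: athletic equipment → 9.75% → £1.83
Olive oil (1 L) £21.82: grocery items → 0% → £0.00
Total tax = £7.41 + £0.89 + £1.80 + £1.65 + £9.42 + £27.42 + £1.83 = £50.42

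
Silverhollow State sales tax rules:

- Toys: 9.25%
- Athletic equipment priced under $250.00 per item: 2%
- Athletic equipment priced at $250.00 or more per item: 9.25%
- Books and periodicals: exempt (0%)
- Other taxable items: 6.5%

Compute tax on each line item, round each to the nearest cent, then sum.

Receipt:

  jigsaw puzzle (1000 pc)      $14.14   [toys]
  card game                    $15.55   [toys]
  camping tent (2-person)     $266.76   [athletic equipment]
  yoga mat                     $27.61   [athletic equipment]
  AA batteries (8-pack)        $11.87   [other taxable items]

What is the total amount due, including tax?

$364.68

Jigsaw puzzle (1000 pc) $14.14: toys → 9.25% → $1.31
Card game $15.55: toys → 9.25% → $1.44
Camping tent (2-person) $266.76: athletic equipment, $250.00 or more → 9.25% → $24.68
Yoga mat $27.61: athletic equipment, under $250.00 → 2% → $0.55
AA batteries (8-pack) $11.87: other taxable items → 6.5% → $0.77
Subtotal = $335.93; tax = $28.75; total due = $364.68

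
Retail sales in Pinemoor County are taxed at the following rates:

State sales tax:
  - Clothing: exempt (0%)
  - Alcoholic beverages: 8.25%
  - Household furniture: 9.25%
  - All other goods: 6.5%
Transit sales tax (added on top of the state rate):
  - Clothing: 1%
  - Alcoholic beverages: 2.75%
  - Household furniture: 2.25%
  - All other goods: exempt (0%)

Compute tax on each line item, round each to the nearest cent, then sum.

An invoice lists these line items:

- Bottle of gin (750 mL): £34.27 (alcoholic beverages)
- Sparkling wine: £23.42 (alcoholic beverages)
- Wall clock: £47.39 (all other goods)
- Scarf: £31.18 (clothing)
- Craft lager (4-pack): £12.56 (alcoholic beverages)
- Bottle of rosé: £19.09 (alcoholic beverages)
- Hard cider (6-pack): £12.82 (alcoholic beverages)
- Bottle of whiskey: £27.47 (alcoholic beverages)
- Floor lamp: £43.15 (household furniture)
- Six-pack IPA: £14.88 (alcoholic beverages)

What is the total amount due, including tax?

£290.48

Bottle of gin (750 mL) £34.27: alcoholic beverages → 8.25% + 2.75% transit = 11% → £3.77
Sparkling wine £23.42: alcoholic beverages → 8.25% + 2.75% transit = 11% → £2.58
Wall clock £47.39: all other goods → 6.5% + 0% transit = 6.5% → £3.08
Scarf £31.18: clothing → 0% + 1% transit = 1% → £0.31
Craft lager (4-pack) £12.56: alcoholic beverages → 8.25% + 2.75% transit = 11% → £1.38
Bottle of rosé £19.09: alcoholic beverages → 8.25% + 2.75% transit = 11% → £2.10
Hard cider (6-pack) £12.82: alcoholic beverages → 8.25% + 2.75% transit = 11% → £1.41
Bottle of whiskey £27.47: alcoholic beverages → 8.25% + 2.75% transit = 11% → £3.02
Floor lamp £43.15: household furniture → 9.25% + 2.25% transit = 11.5% → £4.96
Six-pack IPA £14.88: alcoholic beverages → 8.25% + 2.75% transit = 11% → £1.64
Subtotal = £266.23; tax = £24.25; total due = £290.48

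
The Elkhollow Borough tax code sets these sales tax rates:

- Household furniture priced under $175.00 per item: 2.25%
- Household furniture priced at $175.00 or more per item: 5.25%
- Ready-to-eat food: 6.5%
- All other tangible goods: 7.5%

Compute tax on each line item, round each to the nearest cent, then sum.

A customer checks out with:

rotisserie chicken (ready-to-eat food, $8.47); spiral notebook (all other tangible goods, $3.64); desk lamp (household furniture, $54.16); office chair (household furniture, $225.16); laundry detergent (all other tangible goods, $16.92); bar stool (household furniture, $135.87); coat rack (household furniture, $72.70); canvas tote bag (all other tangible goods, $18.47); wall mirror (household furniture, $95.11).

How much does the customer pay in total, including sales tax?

$653.86

Rotisserie chicken $8.47: ready-to-eat food → 6.5% → $0.55
Spiral notebook $3.64: all other tangible goods → 7.5% → $0.27
Desk lamp $54.16: household furniture, under $175.00 → 2.25% → $1.22
Office chair $225.16: household furniture, $175.00 or more → 5.25% → $11.82
Laundry detergent $16.92: all other tangible goods → 7.5% → $1.27
Bar stool $135.87: household furniture, under $175.00 → 2.25% → $3.06
Coat rack $72.70: household furniture, under $175.00 → 2.25% → $1.64
Canvas tote bag $18.47: all other tangible goods → 7.5% → $1.39
Wall mirror $95.11: household furniture, under $175.00 → 2.25% → $2.14
Subtotal = $630.50; tax = $23.36; total due = $653.86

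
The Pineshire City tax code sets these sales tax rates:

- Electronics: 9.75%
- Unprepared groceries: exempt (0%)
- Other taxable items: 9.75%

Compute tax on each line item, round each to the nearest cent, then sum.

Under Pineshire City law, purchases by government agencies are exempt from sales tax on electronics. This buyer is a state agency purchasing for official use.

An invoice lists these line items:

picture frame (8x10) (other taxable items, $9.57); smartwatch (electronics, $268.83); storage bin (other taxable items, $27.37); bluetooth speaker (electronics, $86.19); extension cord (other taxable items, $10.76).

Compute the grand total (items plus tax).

Picture frame (8x10) $9.57: other taxable items → 9.75% → $0.93
Smartwatch $268.83: electronics, buyer-exempt → 0% → $0.00
Storage bin $27.37: other taxable items → 9.75% → $2.67
Bluetooth speaker $86.19: electronics, buyer-exempt → 0% → $0.00
Extension cord $10.76: other taxable items → 9.75% → $1.05
Subtotal = $402.72; tax = $4.65; total due = $407.37

$407.37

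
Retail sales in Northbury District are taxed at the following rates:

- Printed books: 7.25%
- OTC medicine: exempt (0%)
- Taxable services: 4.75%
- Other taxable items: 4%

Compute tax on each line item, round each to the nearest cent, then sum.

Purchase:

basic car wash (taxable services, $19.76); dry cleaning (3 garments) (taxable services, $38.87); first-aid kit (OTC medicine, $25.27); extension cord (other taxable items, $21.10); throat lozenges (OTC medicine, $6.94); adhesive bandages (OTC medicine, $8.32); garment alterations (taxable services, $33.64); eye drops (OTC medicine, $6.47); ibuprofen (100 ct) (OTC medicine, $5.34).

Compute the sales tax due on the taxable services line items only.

$4.39

Basic car wash $19.76: taxable services → 4.75% → $0.94
Dry cleaning (3 garments) $38.87: taxable services → 4.75% → $1.85
Garment alterations $33.64: taxable services → 4.75% → $1.60
Tax on taxable services = $0.94 + $1.85 + $1.60 = $4.39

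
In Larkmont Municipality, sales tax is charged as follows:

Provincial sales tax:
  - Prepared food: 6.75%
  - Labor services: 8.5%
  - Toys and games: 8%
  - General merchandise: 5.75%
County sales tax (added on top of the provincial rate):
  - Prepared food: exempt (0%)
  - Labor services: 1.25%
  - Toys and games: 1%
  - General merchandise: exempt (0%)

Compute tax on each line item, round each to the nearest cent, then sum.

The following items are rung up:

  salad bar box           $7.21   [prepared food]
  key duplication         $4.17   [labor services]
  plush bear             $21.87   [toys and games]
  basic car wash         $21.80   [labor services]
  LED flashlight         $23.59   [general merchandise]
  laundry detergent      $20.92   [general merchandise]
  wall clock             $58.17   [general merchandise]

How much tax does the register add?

$10.90

Salad bar box $7.21: prepared food → 6.75% + 0% county = 6.75% → $0.49
Key duplication $4.17: labor services → 8.5% + 1.25% county = 9.75% → $0.41
Plush bear $21.87: toys and games → 8% + 1% county = 9% → $1.97
Basic car wash $21.80: labor services → 8.5% + 1.25% county = 9.75% → $2.13
LED flashlight $23.59: general merchandise → 5.75% + 0% county = 5.75% → $1.36
Laundry detergent $20.92: general merchandise → 5.75% + 0% county = 5.75% → $1.20
Wall clock $58.17: general merchandise → 5.75% + 0% county = 5.75% → $3.34
Total tax = $0.49 + $0.41 + $1.97 + $2.13 + $1.36 + $1.20 + $3.34 = $10.90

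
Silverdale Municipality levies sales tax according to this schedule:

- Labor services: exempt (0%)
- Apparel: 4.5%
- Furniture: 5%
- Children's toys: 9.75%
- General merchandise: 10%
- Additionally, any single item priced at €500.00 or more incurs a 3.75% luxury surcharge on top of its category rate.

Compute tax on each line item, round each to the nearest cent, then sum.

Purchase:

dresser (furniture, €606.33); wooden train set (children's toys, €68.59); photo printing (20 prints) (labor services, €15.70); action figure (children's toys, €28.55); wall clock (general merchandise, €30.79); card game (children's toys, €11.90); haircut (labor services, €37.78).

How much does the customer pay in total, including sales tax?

Dresser €606.33: furniture → 5% + 3.75% surcharge = 8.75% → €53.05
Wooden train set €68.59: children's toys → 9.75% → €6.69
Photo printing (20 prints) €15.70: labor services → 0% → €0.00
Action figure €28.55: children's toys → 9.75% → €2.78
Wall clock €30.79: general merchandise → 10% → €3.08
Card game €11.90: children's toys → 9.75% → €1.16
Haircut €37.78: labor services → 0% → €0.00
Subtotal = €799.64; tax = €66.76; total due = €866.40

€866.40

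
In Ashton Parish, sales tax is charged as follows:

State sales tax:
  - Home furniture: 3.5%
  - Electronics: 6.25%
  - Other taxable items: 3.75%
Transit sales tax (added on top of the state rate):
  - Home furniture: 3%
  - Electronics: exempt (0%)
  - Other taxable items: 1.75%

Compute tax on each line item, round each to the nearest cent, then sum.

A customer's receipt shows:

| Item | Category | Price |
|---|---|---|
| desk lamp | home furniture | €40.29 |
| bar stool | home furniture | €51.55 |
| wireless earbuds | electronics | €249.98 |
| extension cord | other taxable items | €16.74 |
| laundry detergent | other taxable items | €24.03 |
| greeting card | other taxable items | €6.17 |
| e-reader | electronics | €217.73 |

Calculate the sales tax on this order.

€37.78

Desk lamp €40.29: home furniture → 3.5% + 3% transit = 6.5% → €2.62
Bar stool €51.55: home furniture → 3.5% + 3% transit = 6.5% → €3.35
Wireless earbuds €249.98: electronics → 6.25% + 0% transit = 6.25% → €15.62
Extension cord €16.74: other taxable items → 3.75% + 1.75% transit = 5.5% → €0.92
Laundry detergent €24.03: other taxable items → 3.75% + 1.75% transit = 5.5% → €1.32
Greeting card €6.17: other taxable items → 3.75% + 1.75% transit = 5.5% → €0.34
E-reader €217.73: electronics → 6.25% + 0% transit = 6.25% → €13.61
Total tax = €2.62 + €3.35 + €15.62 + €0.92 + €1.32 + €0.34 + €13.61 = €37.78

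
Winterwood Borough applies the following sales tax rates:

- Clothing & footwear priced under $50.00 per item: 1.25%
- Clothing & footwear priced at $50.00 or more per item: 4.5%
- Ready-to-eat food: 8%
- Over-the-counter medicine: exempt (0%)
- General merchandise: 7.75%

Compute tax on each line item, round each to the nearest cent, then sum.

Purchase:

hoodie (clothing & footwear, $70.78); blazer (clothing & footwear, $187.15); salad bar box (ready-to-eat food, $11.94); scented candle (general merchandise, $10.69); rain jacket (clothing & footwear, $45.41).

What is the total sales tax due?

Hoodie $70.78: clothing & footwear, $50.00 or more → 4.5% → $3.19
Blazer $187.15: clothing & footwear, $50.00 or more → 4.5% → $8.42
Salad bar box $11.94: ready-to-eat food → 8% → $0.96
Scented candle $10.69: general merchandise → 7.75% → $0.83
Rain jacket $45.41: clothing & footwear, under $50.00 → 1.25% → $0.57
Total tax = $3.19 + $8.42 + $0.96 + $0.83 + $0.57 = $13.97

$13.97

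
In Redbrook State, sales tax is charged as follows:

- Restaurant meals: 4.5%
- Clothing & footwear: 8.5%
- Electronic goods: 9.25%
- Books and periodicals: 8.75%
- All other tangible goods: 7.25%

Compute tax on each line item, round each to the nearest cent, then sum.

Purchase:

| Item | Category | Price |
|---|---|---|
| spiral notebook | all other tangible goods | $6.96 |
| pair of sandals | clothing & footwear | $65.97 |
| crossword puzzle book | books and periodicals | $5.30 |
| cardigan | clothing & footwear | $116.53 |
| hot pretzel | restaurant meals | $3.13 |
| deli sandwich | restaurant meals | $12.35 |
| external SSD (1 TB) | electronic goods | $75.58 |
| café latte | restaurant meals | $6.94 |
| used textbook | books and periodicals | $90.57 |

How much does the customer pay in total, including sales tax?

Spiral notebook $6.96: all other tangible goods → 7.25% → $0.50
Pair of sandals $65.97: clothing & footwear → 8.5% → $5.61
Crossword puzzle book $5.30: books and periodicals → 8.75% → $0.46
Cardigan $116.53: clothing & footwear → 8.5% → $9.91
Hot pretzel $3.13: restaurant meals → 4.5% → $0.14
Deli sandwich $12.35: restaurant meals → 4.5% → $0.56
External SSD (1 TB) $75.58: electronic goods → 9.25% → $6.99
Café latte $6.94: restaurant meals → 4.5% → $0.31
Used textbook $90.57: books and periodicals → 8.75% → $7.92
Subtotal = $383.33; tax = $32.40; total due = $415.73

$415.73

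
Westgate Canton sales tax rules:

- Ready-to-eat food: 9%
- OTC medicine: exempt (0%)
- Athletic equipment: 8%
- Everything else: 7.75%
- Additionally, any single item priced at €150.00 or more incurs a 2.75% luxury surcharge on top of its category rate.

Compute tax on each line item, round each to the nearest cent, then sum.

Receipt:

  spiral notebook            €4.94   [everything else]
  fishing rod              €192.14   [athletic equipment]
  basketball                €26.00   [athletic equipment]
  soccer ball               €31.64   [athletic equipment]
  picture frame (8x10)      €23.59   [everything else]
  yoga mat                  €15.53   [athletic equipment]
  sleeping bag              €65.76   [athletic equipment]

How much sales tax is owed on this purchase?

€33.98

Spiral notebook €4.94: everything else → 7.75% → €0.38
Fishing rod €192.14: athletic equipment → 8% + 2.75% surcharge = 10.75% → €20.66
Basketball €26.00: athletic equipment → 8% → €2.08
Soccer ball €31.64: athletic equipment → 8% → €2.53
Picture frame (8x10) €23.59: everything else → 7.75% → €1.83
Yoga mat €15.53: athletic equipment → 8% → €1.24
Sleeping bag €65.76: athletic equipment → 8% → €5.26
Total tax = €0.38 + €20.66 + €2.08 + €2.53 + €1.83 + €1.24 + €5.26 = €33.98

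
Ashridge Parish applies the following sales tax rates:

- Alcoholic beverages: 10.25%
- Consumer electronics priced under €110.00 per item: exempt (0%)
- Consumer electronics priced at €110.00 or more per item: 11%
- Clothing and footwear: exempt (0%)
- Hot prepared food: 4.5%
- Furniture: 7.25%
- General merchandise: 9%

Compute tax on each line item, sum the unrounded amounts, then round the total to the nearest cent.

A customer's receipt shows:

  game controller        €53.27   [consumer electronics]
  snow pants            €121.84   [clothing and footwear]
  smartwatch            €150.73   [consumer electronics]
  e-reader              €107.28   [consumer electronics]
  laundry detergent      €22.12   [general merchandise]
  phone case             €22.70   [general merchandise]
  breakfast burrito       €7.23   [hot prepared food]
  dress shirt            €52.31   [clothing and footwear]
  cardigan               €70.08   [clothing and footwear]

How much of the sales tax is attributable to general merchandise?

Laundry detergent €22.12: general merchandise → 9% → €1.9908
Phone case €22.70: general merchandise → 9% → €2.043
Tax on general merchandise: unrounded sum = €4.0338 → €4.03

€4.03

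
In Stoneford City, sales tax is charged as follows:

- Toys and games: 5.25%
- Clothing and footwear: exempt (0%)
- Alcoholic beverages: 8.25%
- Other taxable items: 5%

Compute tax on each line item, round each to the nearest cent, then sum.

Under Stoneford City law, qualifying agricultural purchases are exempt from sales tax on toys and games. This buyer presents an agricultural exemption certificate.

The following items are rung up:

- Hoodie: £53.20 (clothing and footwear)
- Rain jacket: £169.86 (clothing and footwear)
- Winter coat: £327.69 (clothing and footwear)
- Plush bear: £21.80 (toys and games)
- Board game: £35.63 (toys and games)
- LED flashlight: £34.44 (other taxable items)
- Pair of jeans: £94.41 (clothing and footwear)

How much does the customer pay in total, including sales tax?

£738.75

Hoodie £53.20: clothing and footwear → 0% → £0.00
Rain jacket £169.86: clothing and footwear → 0% → £0.00
Winter coat £327.69: clothing and footwear → 0% → £0.00
Plush bear £21.80: toys and games, buyer-exempt → 0% → £0.00
Board game £35.63: toys and games, buyer-exempt → 0% → £0.00
LED flashlight £34.44: other taxable items → 5% → £1.72
Pair of jeans £94.41: clothing and footwear → 0% → £0.00
Subtotal = £737.03; tax = £1.72; total due = £738.75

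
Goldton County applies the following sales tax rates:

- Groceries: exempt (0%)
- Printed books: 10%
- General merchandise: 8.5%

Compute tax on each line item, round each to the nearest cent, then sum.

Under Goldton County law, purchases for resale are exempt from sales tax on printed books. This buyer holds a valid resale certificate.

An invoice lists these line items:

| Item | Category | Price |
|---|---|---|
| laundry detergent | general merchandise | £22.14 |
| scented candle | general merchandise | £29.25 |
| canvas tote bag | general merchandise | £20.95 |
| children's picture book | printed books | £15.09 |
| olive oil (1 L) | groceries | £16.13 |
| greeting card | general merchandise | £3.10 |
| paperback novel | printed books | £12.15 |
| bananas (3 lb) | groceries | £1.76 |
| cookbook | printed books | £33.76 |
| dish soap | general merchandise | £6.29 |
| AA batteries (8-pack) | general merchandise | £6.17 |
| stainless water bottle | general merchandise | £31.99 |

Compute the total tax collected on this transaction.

£10.18

Laundry detergent £22.14: general merchandise → 8.5% → £1.88
Scented candle £29.25: general merchandise → 8.5% → £2.49
Canvas tote bag £20.95: general merchandise → 8.5% → £1.78
Children's picture book £15.09: printed books, buyer-exempt → 0% → £0.00
Olive oil (1 L) £16.13: groceries → 0% → £0.00
Greeting card £3.10: general merchandise → 8.5% → £0.26
Paperback novel £12.15: printed books, buyer-exempt → 0% → £0.00
Bananas (3 lb) £1.76: groceries → 0% → £0.00
Cookbook £33.76: printed books, buyer-exempt → 0% → £0.00
Dish soap £6.29: general merchandise → 8.5% → £0.53
AA batteries (8-pack) £6.17: general merchandise → 8.5% → £0.52
Stainless water bottle £31.99: general merchandise → 8.5% → £2.72
Total tax = £1.88 + £2.49 + £1.78 + £0.26 + £0.53 + £0.52 + £2.72 = £10.18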